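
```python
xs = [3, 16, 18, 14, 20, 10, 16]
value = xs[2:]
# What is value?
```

xs has length 7. The slice xs[2:] selects indices [2, 3, 4, 5, 6] (2->18, 3->14, 4->20, 5->10, 6->16), giving [18, 14, 20, 10, 16].

[18, 14, 20, 10, 16]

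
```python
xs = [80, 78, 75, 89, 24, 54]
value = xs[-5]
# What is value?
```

xs has length 6. Negative index -5 maps to positive index 6 + (-5) = 1. xs[1] = 78.

78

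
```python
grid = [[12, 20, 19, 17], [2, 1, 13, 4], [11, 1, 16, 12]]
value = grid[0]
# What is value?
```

grid has 3 rows. Row 0 is [12, 20, 19, 17].

[12, 20, 19, 17]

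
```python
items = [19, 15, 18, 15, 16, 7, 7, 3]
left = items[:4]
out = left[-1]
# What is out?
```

items has length 8. The slice items[:4] selects indices [0, 1, 2, 3] (0->19, 1->15, 2->18, 3->15), giving [19, 15, 18, 15]. So left = [19, 15, 18, 15]. Then left[-1] = 15.

15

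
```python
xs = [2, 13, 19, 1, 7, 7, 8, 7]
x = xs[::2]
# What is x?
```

xs has length 8. The slice xs[::2] selects indices [0, 2, 4, 6] (0->2, 2->19, 4->7, 6->8), giving [2, 19, 7, 8].

[2, 19, 7, 8]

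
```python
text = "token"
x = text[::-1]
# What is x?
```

text has length 5. The slice text[::-1] selects indices [4, 3, 2, 1, 0] (4->'n', 3->'e', 2->'k', 1->'o', 0->'t'), giving 'nekot'.

'nekot'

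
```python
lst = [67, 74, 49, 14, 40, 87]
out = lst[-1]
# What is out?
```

lst has length 6. Negative index -1 maps to positive index 6 + (-1) = 5. lst[5] = 87.

87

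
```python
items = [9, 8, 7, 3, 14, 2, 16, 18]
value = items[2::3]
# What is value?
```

items has length 8. The slice items[2::3] selects indices [2, 5] (2->7, 5->2), giving [7, 2].

[7, 2]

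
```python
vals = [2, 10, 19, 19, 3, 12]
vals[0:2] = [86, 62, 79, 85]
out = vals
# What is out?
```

vals starts as [2, 10, 19, 19, 3, 12] (length 6). The slice vals[0:2] covers indices [0, 1] with values [2, 10]. Replacing that slice with [86, 62, 79, 85] (different length) produces [86, 62, 79, 85, 19, 19, 3, 12].

[86, 62, 79, 85, 19, 19, 3, 12]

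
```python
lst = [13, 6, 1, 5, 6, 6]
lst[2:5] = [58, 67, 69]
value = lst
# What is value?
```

lst starts as [13, 6, 1, 5, 6, 6] (length 6). The slice lst[2:5] covers indices [2, 3, 4] with values [1, 5, 6]. Replacing that slice with [58, 67, 69] (same length) produces [13, 6, 58, 67, 69, 6].

[13, 6, 58, 67, 69, 6]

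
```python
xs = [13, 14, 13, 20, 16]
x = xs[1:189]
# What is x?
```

xs has length 5. The slice xs[1:189] selects indices [1, 2, 3, 4] (1->14, 2->13, 3->20, 4->16), giving [14, 13, 20, 16].

[14, 13, 20, 16]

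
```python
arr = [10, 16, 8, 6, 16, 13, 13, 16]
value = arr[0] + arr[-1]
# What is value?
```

arr has length 8. arr[0] = 10.
arr has length 8. Negative index -1 maps to positive index 8 + (-1) = 7. arr[7] = 16.
Sum: 10 + 16 = 26.

26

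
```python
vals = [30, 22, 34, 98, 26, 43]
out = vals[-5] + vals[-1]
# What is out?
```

vals has length 6. Negative index -5 maps to positive index 6 + (-5) = 1. vals[1] = 22.
vals has length 6. Negative index -1 maps to positive index 6 + (-1) = 5. vals[5] = 43.
Sum: 22 + 43 = 65.

65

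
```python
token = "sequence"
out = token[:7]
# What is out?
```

token has length 8. The slice token[:7] selects indices [0, 1, 2, 3, 4, 5, 6] (0->'s', 1->'e', 2->'q', 3->'u', 4->'e', 5->'n', 6->'c'), giving 'sequenc'.

'sequenc'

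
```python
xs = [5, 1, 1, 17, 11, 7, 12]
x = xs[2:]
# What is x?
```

xs has length 7. The slice xs[2:] selects indices [2, 3, 4, 5, 6] (2->1, 3->17, 4->11, 5->7, 6->12), giving [1, 17, 11, 7, 12].

[1, 17, 11, 7, 12]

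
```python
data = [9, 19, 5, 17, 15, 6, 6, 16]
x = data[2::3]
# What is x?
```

data has length 8. The slice data[2::3] selects indices [2, 5] (2->5, 5->6), giving [5, 6].

[5, 6]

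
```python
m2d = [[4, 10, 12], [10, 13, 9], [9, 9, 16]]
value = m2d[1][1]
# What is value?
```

m2d[1] = [10, 13, 9]. Taking column 1 of that row yields 13.

13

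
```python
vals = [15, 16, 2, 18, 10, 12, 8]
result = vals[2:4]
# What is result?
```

vals has length 7. The slice vals[2:4] selects indices [2, 3] (2->2, 3->18), giving [2, 18].

[2, 18]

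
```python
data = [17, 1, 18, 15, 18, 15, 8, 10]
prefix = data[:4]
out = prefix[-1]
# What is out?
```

data has length 8. The slice data[:4] selects indices [0, 1, 2, 3] (0->17, 1->1, 2->18, 3->15), giving [17, 1, 18, 15]. So prefix = [17, 1, 18, 15]. Then prefix[-1] = 15.

15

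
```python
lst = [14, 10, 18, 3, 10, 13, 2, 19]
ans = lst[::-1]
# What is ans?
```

lst has length 8. The slice lst[::-1] selects indices [7, 6, 5, 4, 3, 2, 1, 0] (7->19, 6->2, 5->13, 4->10, 3->3, 2->18, 1->10, 0->14), giving [19, 2, 13, 10, 3, 18, 10, 14].

[19, 2, 13, 10, 3, 18, 10, 14]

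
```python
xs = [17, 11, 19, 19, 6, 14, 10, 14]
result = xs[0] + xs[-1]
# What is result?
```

xs has length 8. xs[0] = 17.
xs has length 8. Negative index -1 maps to positive index 8 + (-1) = 7. xs[7] = 14.
Sum: 17 + 14 = 31.

31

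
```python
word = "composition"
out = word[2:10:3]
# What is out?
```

word has length 11. The slice word[2:10:3] selects indices [2, 5, 8] (2->'m', 5->'s', 8->'i'), giving 'msi'.

'msi'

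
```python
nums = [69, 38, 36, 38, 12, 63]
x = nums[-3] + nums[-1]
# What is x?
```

nums has length 6. Negative index -3 maps to positive index 6 + (-3) = 3. nums[3] = 38.
nums has length 6. Negative index -1 maps to positive index 6 + (-1) = 5. nums[5] = 63.
Sum: 38 + 63 = 101.

101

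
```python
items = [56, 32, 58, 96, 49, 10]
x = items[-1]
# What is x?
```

items has length 6. Negative index -1 maps to positive index 6 + (-1) = 5. items[5] = 10.

10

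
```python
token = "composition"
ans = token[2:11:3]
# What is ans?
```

token has length 11. The slice token[2:11:3] selects indices [2, 5, 8] (2->'m', 5->'s', 8->'i'), giving 'msi'.

'msi'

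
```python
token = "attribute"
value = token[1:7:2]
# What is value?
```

token has length 9. The slice token[1:7:2] selects indices [1, 3, 5] (1->'t', 3->'r', 5->'b'), giving 'trb'.

'trb'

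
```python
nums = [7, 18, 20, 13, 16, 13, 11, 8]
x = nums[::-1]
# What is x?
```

nums has length 8. The slice nums[::-1] selects indices [7, 6, 5, 4, 3, 2, 1, 0] (7->8, 6->11, 5->13, 4->16, 3->13, 2->20, 1->18, 0->7), giving [8, 11, 13, 16, 13, 20, 18, 7].

[8, 11, 13, 16, 13, 20, 18, 7]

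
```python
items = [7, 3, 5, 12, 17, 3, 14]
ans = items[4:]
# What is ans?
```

items has length 7. The slice items[4:] selects indices [4, 5, 6] (4->17, 5->3, 6->14), giving [17, 3, 14].

[17, 3, 14]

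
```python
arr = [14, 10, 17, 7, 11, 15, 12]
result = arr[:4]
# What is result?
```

arr has length 7. The slice arr[:4] selects indices [0, 1, 2, 3] (0->14, 1->10, 2->17, 3->7), giving [14, 10, 17, 7].

[14, 10, 17, 7]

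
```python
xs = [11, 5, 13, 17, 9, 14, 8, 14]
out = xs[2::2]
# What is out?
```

xs has length 8. The slice xs[2::2] selects indices [2, 4, 6] (2->13, 4->9, 6->8), giving [13, 9, 8].

[13, 9, 8]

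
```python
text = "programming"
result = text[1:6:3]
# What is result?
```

text has length 11. The slice text[1:6:3] selects indices [1, 4] (1->'r', 4->'r'), giving 'rr'.

'rr'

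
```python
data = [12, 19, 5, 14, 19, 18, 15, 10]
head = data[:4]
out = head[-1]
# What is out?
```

data has length 8. The slice data[:4] selects indices [0, 1, 2, 3] (0->12, 1->19, 2->5, 3->14), giving [12, 19, 5, 14]. So head = [12, 19, 5, 14]. Then head[-1] = 14.

14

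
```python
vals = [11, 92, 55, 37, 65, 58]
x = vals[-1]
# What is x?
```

vals has length 6. Negative index -1 maps to positive index 6 + (-1) = 5. vals[5] = 58.

58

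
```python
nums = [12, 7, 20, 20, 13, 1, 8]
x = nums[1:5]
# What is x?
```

nums has length 7. The slice nums[1:5] selects indices [1, 2, 3, 4] (1->7, 2->20, 3->20, 4->13), giving [7, 20, 20, 13].

[7, 20, 20, 13]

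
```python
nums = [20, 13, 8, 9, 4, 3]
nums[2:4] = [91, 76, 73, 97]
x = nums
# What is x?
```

nums starts as [20, 13, 8, 9, 4, 3] (length 6). The slice nums[2:4] covers indices [2, 3] with values [8, 9]. Replacing that slice with [91, 76, 73, 97] (different length) produces [20, 13, 91, 76, 73, 97, 4, 3].

[20, 13, 91, 76, 73, 97, 4, 3]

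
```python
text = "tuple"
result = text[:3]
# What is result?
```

text has length 5. The slice text[:3] selects indices [0, 1, 2] (0->'t', 1->'u', 2->'p'), giving 'tup'.

'tup'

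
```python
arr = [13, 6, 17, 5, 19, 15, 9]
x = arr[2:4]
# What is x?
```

arr has length 7. The slice arr[2:4] selects indices [2, 3] (2->17, 3->5), giving [17, 5].

[17, 5]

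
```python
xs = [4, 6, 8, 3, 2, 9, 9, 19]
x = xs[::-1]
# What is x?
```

xs has length 8. The slice xs[::-1] selects indices [7, 6, 5, 4, 3, 2, 1, 0] (7->19, 6->9, 5->9, 4->2, 3->3, 2->8, 1->6, 0->4), giving [19, 9, 9, 2, 3, 8, 6, 4].

[19, 9, 9, 2, 3, 8, 6, 4]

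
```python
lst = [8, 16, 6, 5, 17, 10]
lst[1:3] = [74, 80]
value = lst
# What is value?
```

lst starts as [8, 16, 6, 5, 17, 10] (length 6). The slice lst[1:3] covers indices [1, 2] with values [16, 6]. Replacing that slice with [74, 80] (same length) produces [8, 74, 80, 5, 17, 10].

[8, 74, 80, 5, 17, 10]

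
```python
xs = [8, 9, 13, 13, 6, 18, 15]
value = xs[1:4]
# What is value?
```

xs has length 7. The slice xs[1:4] selects indices [1, 2, 3] (1->9, 2->13, 3->13), giving [9, 13, 13].

[9, 13, 13]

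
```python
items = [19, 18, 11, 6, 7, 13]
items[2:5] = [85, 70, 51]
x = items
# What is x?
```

items starts as [19, 18, 11, 6, 7, 13] (length 6). The slice items[2:5] covers indices [2, 3, 4] with values [11, 6, 7]. Replacing that slice with [85, 70, 51] (same length) produces [19, 18, 85, 70, 51, 13].

[19, 18, 85, 70, 51, 13]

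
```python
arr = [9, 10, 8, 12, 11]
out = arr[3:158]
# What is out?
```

arr has length 5. The slice arr[3:158] selects indices [3, 4] (3->12, 4->11), giving [12, 11].

[12, 11]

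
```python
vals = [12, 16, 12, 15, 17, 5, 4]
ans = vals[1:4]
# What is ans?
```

vals has length 7. The slice vals[1:4] selects indices [1, 2, 3] (1->16, 2->12, 3->15), giving [16, 12, 15].

[16, 12, 15]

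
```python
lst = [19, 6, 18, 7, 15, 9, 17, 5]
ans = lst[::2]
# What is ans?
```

lst has length 8. The slice lst[::2] selects indices [0, 2, 4, 6] (0->19, 2->18, 4->15, 6->17), giving [19, 18, 15, 17].

[19, 18, 15, 17]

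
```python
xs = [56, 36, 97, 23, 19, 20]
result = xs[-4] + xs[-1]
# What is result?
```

xs has length 6. Negative index -4 maps to positive index 6 + (-4) = 2. xs[2] = 97.
xs has length 6. Negative index -1 maps to positive index 6 + (-1) = 5. xs[5] = 20.
Sum: 97 + 20 = 117.

117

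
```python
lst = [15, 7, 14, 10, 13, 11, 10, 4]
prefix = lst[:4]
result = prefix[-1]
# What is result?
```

lst has length 8. The slice lst[:4] selects indices [0, 1, 2, 3] (0->15, 1->7, 2->14, 3->10), giving [15, 7, 14, 10]. So prefix = [15, 7, 14, 10]. Then prefix[-1] = 10.

10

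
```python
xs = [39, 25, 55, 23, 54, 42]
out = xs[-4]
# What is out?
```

xs has length 6. Negative index -4 maps to positive index 6 + (-4) = 2. xs[2] = 55.

55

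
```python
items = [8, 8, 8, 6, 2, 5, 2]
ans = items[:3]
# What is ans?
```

items has length 7. The slice items[:3] selects indices [0, 1, 2] (0->8, 1->8, 2->8), giving [8, 8, 8].

[8, 8, 8]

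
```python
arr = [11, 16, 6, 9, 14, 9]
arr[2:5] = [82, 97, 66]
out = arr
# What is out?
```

arr starts as [11, 16, 6, 9, 14, 9] (length 6). The slice arr[2:5] covers indices [2, 3, 4] with values [6, 9, 14]. Replacing that slice with [82, 97, 66] (same length) produces [11, 16, 82, 97, 66, 9].

[11, 16, 82, 97, 66, 9]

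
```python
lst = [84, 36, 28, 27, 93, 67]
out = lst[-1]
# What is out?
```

lst has length 6. Negative index -1 maps to positive index 6 + (-1) = 5. lst[5] = 67.

67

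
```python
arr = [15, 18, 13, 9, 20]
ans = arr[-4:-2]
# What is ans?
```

arr has length 5. The slice arr[-4:-2] selects indices [1, 2] (1->18, 2->13), giving [18, 13].

[18, 13]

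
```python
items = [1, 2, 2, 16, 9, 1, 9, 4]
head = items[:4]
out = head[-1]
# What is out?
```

items has length 8. The slice items[:4] selects indices [0, 1, 2, 3] (0->1, 1->2, 2->2, 3->16), giving [1, 2, 2, 16]. So head = [1, 2, 2, 16]. Then head[-1] = 16.

16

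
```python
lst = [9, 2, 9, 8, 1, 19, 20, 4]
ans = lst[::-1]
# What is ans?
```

lst has length 8. The slice lst[::-1] selects indices [7, 6, 5, 4, 3, 2, 1, 0] (7->4, 6->20, 5->19, 4->1, 3->8, 2->9, 1->2, 0->9), giving [4, 20, 19, 1, 8, 9, 2, 9].

[4, 20, 19, 1, 8, 9, 2, 9]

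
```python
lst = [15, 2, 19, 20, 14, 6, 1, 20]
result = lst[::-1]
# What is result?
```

lst has length 8. The slice lst[::-1] selects indices [7, 6, 5, 4, 3, 2, 1, 0] (7->20, 6->1, 5->6, 4->14, 3->20, 2->19, 1->2, 0->15), giving [20, 1, 6, 14, 20, 19, 2, 15].

[20, 1, 6, 14, 20, 19, 2, 15]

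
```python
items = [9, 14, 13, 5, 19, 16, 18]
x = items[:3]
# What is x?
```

items has length 7. The slice items[:3] selects indices [0, 1, 2] (0->9, 1->14, 2->13), giving [9, 14, 13].

[9, 14, 13]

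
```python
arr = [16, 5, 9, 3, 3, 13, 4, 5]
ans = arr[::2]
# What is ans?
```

arr has length 8. The slice arr[::2] selects indices [0, 2, 4, 6] (0->16, 2->9, 4->3, 6->4), giving [16, 9, 3, 4].

[16, 9, 3, 4]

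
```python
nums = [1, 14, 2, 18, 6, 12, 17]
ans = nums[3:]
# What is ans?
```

nums has length 7. The slice nums[3:] selects indices [3, 4, 5, 6] (3->18, 4->6, 5->12, 6->17), giving [18, 6, 12, 17].

[18, 6, 12, 17]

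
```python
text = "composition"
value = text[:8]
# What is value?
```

text has length 11. The slice text[:8] selects indices [0, 1, 2, 3, 4, 5, 6, 7] (0->'c', 1->'o', 2->'m', 3->'p', 4->'o', 5->'s', 6->'i', 7->'t'), giving 'composit'.

'composit'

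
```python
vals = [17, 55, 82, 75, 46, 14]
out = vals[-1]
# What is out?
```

vals has length 6. Negative index -1 maps to positive index 6 + (-1) = 5. vals[5] = 14.

14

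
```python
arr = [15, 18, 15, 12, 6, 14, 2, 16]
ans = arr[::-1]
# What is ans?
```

arr has length 8. The slice arr[::-1] selects indices [7, 6, 5, 4, 3, 2, 1, 0] (7->16, 6->2, 5->14, 4->6, 3->12, 2->15, 1->18, 0->15), giving [16, 2, 14, 6, 12, 15, 18, 15].

[16, 2, 14, 6, 12, 15, 18, 15]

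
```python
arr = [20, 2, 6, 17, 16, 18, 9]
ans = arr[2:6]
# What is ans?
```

arr has length 7. The slice arr[2:6] selects indices [2, 3, 4, 5] (2->6, 3->17, 4->16, 5->18), giving [6, 17, 16, 18].

[6, 17, 16, 18]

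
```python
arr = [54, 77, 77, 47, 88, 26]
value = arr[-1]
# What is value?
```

arr has length 6. Negative index -1 maps to positive index 6 + (-1) = 5. arr[5] = 26.

26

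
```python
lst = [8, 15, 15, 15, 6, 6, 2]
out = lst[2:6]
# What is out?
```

lst has length 7. The slice lst[2:6] selects indices [2, 3, 4, 5] (2->15, 3->15, 4->6, 5->6), giving [15, 15, 6, 6].

[15, 15, 6, 6]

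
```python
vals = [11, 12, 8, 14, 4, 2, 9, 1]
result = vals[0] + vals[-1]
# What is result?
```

vals has length 8. vals[0] = 11.
vals has length 8. Negative index -1 maps to positive index 8 + (-1) = 7. vals[7] = 1.
Sum: 11 + 1 = 12.

12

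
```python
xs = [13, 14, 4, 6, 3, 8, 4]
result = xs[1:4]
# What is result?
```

xs has length 7. The slice xs[1:4] selects indices [1, 2, 3] (1->14, 2->4, 3->6), giving [14, 4, 6].

[14, 4, 6]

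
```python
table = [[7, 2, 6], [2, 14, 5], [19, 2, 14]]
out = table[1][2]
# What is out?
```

table[1] = [2, 14, 5]. Taking column 2 of that row yields 5.

5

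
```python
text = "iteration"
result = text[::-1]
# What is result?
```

text has length 9. The slice text[::-1] selects indices [8, 7, 6, 5, 4, 3, 2, 1, 0] (8->'n', 7->'o', 6->'i', 5->'t', 4->'a', 3->'r', 2->'e', 1->'t', 0->'i'), giving 'noitareti'.

'noitareti'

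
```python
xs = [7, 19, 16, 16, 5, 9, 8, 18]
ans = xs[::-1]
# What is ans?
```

xs has length 8. The slice xs[::-1] selects indices [7, 6, 5, 4, 3, 2, 1, 0] (7->18, 6->8, 5->9, 4->5, 3->16, 2->16, 1->19, 0->7), giving [18, 8, 9, 5, 16, 16, 19, 7].

[18, 8, 9, 5, 16, 16, 19, 7]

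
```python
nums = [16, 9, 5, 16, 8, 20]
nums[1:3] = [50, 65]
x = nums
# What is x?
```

nums starts as [16, 9, 5, 16, 8, 20] (length 6). The slice nums[1:3] covers indices [1, 2] with values [9, 5]. Replacing that slice with [50, 65] (same length) produces [16, 50, 65, 16, 8, 20].

[16, 50, 65, 16, 8, 20]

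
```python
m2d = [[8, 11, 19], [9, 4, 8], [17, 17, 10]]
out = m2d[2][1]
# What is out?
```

m2d[2] = [17, 17, 10]. Taking column 1 of that row yields 17.

17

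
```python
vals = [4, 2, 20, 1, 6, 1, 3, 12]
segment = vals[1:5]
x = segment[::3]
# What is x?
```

vals has length 8. The slice vals[1:5] selects indices [1, 2, 3, 4] (1->2, 2->20, 3->1, 4->6), giving [2, 20, 1, 6]. So segment = [2, 20, 1, 6]. segment has length 4. The slice segment[::3] selects indices [0, 3] (0->2, 3->6), giving [2, 6].

[2, 6]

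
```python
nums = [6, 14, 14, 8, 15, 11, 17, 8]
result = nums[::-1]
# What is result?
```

nums has length 8. The slice nums[::-1] selects indices [7, 6, 5, 4, 3, 2, 1, 0] (7->8, 6->17, 5->11, 4->15, 3->8, 2->14, 1->14, 0->6), giving [8, 17, 11, 15, 8, 14, 14, 6].

[8, 17, 11, 15, 8, 14, 14, 6]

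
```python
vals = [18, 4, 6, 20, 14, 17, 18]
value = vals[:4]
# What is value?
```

vals has length 7. The slice vals[:4] selects indices [0, 1, 2, 3] (0->18, 1->4, 2->6, 3->20), giving [18, 4, 6, 20].

[18, 4, 6, 20]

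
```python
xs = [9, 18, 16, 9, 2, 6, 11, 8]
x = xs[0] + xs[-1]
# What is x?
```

xs has length 8. xs[0] = 9.
xs has length 8. Negative index -1 maps to positive index 8 + (-1) = 7. xs[7] = 8.
Sum: 9 + 8 = 17.

17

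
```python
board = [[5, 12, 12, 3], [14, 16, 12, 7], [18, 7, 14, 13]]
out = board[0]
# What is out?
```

board has 3 rows. Row 0 is [5, 12, 12, 3].

[5, 12, 12, 3]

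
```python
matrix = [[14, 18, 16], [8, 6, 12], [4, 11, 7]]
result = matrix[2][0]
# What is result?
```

matrix[2] = [4, 11, 7]. Taking column 0 of that row yields 4.

4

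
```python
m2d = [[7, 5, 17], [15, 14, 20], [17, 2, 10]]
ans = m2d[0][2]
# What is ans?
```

m2d[0] = [7, 5, 17]. Taking column 2 of that row yields 17.

17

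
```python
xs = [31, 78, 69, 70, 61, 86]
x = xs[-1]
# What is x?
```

xs has length 6. Negative index -1 maps to positive index 6 + (-1) = 5. xs[5] = 86.

86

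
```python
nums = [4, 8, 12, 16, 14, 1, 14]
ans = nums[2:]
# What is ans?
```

nums has length 7. The slice nums[2:] selects indices [2, 3, 4, 5, 6] (2->12, 3->16, 4->14, 5->1, 6->14), giving [12, 16, 14, 1, 14].

[12, 16, 14, 1, 14]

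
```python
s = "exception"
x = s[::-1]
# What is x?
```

s has length 9. The slice s[::-1] selects indices [8, 7, 6, 5, 4, 3, 2, 1, 0] (8->'n', 7->'o', 6->'i', 5->'t', 4->'p', 3->'e', 2->'c', 1->'x', 0->'e'), giving 'noitpecxe'.

'noitpecxe'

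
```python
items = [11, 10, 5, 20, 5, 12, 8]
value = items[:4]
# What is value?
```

items has length 7. The slice items[:4] selects indices [0, 1, 2, 3] (0->11, 1->10, 2->5, 3->20), giving [11, 10, 5, 20].

[11, 10, 5, 20]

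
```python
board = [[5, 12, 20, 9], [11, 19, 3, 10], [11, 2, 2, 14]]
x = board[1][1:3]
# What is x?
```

board[1] = [11, 19, 3, 10]. board[1] has length 4. The slice board[1][1:3] selects indices [1, 2] (1->19, 2->3), giving [19, 3].

[19, 3]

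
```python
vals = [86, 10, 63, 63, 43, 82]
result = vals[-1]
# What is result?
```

vals has length 6. Negative index -1 maps to positive index 6 + (-1) = 5. vals[5] = 82.

82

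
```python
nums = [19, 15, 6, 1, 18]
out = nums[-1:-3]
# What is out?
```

nums has length 5. The slice nums[-1:-3] resolves to an empty index range, so the result is [].

[]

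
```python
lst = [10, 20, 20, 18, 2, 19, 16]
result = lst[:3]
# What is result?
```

lst has length 7. The slice lst[:3] selects indices [0, 1, 2] (0->10, 1->20, 2->20), giving [10, 20, 20].

[10, 20, 20]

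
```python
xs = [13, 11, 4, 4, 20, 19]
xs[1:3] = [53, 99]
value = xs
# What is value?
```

xs starts as [13, 11, 4, 4, 20, 19] (length 6). The slice xs[1:3] covers indices [1, 2] with values [11, 4]. Replacing that slice with [53, 99] (same length) produces [13, 53, 99, 4, 20, 19].

[13, 53, 99, 4, 20, 19]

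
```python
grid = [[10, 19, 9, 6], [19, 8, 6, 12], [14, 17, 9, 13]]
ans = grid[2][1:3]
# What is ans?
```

grid[2] = [14, 17, 9, 13]. grid[2] has length 4. The slice grid[2][1:3] selects indices [1, 2] (1->17, 2->9), giving [17, 9].

[17, 9]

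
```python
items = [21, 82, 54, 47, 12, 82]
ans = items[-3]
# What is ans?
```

items has length 6. Negative index -3 maps to positive index 6 + (-3) = 3. items[3] = 47.

47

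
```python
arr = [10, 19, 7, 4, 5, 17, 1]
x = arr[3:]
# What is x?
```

arr has length 7. The slice arr[3:] selects indices [3, 4, 5, 6] (3->4, 4->5, 5->17, 6->1), giving [4, 5, 17, 1].

[4, 5, 17, 1]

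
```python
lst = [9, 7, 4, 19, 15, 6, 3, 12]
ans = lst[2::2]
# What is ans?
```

lst has length 8. The slice lst[2::2] selects indices [2, 4, 6] (2->4, 4->15, 6->3), giving [4, 15, 3].

[4, 15, 3]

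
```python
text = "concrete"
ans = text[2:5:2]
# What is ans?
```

text has length 8. The slice text[2:5:2] selects indices [2, 4] (2->'n', 4->'r'), giving 'nr'.

'nr'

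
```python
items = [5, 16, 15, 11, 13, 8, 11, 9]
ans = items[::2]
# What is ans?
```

items has length 8. The slice items[::2] selects indices [0, 2, 4, 6] (0->5, 2->15, 4->13, 6->11), giving [5, 15, 13, 11].

[5, 15, 13, 11]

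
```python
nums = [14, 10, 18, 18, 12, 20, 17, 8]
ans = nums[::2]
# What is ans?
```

nums has length 8. The slice nums[::2] selects indices [0, 2, 4, 6] (0->14, 2->18, 4->12, 6->17), giving [14, 18, 12, 17].

[14, 18, 12, 17]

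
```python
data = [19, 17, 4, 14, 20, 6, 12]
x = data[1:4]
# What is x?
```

data has length 7. The slice data[1:4] selects indices [1, 2, 3] (1->17, 2->4, 3->14), giving [17, 4, 14].

[17, 4, 14]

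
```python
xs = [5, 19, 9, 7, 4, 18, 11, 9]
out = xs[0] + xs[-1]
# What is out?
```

xs has length 8. xs[0] = 5.
xs has length 8. Negative index -1 maps to positive index 8 + (-1) = 7. xs[7] = 9.
Sum: 5 + 9 = 14.

14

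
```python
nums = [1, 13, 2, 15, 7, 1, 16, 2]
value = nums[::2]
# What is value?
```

nums has length 8. The slice nums[::2] selects indices [0, 2, 4, 6] (0->1, 2->2, 4->7, 6->16), giving [1, 2, 7, 16].

[1, 2, 7, 16]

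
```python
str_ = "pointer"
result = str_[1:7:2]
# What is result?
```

str_ has length 7. The slice str_[1:7:2] selects indices [1, 3, 5] (1->'o', 3->'n', 5->'e'), giving 'one'.

'one'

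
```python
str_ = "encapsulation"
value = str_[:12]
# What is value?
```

str_ has length 13. The slice str_[:12] selects indices [0, 1, 2, 3, 4, 5, 6, 7, 8, 9, 10, 11] (0->'e', 1->'n', 2->'c', 3->'a', 4->'p', 5->'s', 6->'u', 7->'l', 8->'a', 9->'t', 10->'i', 11->'o'), giving 'encapsulatio'.

'encapsulatio'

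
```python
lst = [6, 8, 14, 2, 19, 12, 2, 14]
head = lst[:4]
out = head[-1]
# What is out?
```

lst has length 8. The slice lst[:4] selects indices [0, 1, 2, 3] (0->6, 1->8, 2->14, 3->2), giving [6, 8, 14, 2]. So head = [6, 8, 14, 2]. Then head[-1] = 2.

2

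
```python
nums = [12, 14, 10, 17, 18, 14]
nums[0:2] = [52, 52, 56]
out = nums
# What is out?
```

nums starts as [12, 14, 10, 17, 18, 14] (length 6). The slice nums[0:2] covers indices [0, 1] with values [12, 14]. Replacing that slice with [52, 52, 56] (different length) produces [52, 52, 56, 10, 17, 18, 14].

[52, 52, 56, 10, 17, 18, 14]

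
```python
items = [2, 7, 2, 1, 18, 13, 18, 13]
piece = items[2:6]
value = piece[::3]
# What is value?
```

items has length 8. The slice items[2:6] selects indices [2, 3, 4, 5] (2->2, 3->1, 4->18, 5->13), giving [2, 1, 18, 13]. So piece = [2, 1, 18, 13]. piece has length 4. The slice piece[::3] selects indices [0, 3] (0->2, 3->13), giving [2, 13].

[2, 13]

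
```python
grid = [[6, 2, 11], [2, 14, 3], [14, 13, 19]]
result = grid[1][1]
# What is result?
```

grid[1] = [2, 14, 3]. Taking column 1 of that row yields 14.

14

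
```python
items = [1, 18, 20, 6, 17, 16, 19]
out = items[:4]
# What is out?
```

items has length 7. The slice items[:4] selects indices [0, 1, 2, 3] (0->1, 1->18, 2->20, 3->6), giving [1, 18, 20, 6].

[1, 18, 20, 6]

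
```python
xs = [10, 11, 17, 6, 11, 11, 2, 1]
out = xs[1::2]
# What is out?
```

xs has length 8. The slice xs[1::2] selects indices [1, 3, 5, 7] (1->11, 3->6, 5->11, 7->1), giving [11, 6, 11, 1].

[11, 6, 11, 1]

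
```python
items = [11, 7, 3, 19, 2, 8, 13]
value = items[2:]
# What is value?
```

items has length 7. The slice items[2:] selects indices [2, 3, 4, 5, 6] (2->3, 3->19, 4->2, 5->8, 6->13), giving [3, 19, 2, 8, 13].

[3, 19, 2, 8, 13]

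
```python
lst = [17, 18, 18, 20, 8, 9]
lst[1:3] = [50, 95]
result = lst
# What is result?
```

lst starts as [17, 18, 18, 20, 8, 9] (length 6). The slice lst[1:3] covers indices [1, 2] with values [18, 18]. Replacing that slice with [50, 95] (same length) produces [17, 50, 95, 20, 8, 9].

[17, 50, 95, 20, 8, 9]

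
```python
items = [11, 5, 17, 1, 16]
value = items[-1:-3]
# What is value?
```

items has length 5. The slice items[-1:-3] resolves to an empty index range, so the result is [].

[]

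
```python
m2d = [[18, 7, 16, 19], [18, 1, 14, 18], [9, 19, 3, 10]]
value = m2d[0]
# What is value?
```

m2d has 3 rows. Row 0 is [18, 7, 16, 19].

[18, 7, 16, 19]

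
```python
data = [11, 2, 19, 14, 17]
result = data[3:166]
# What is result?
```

data has length 5. The slice data[3:166] selects indices [3, 4] (3->14, 4->17), giving [14, 17].

[14, 17]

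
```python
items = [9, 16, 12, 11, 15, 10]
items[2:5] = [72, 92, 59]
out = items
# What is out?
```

items starts as [9, 16, 12, 11, 15, 10] (length 6). The slice items[2:5] covers indices [2, 3, 4] with values [12, 11, 15]. Replacing that slice with [72, 92, 59] (same length) produces [9, 16, 72, 92, 59, 10].

[9, 16, 72, 92, 59, 10]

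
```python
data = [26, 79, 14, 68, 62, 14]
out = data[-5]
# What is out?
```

data has length 6. Negative index -5 maps to positive index 6 + (-5) = 1. data[1] = 79.

79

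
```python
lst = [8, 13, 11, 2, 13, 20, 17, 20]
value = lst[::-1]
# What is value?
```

lst has length 8. The slice lst[::-1] selects indices [7, 6, 5, 4, 3, 2, 1, 0] (7->20, 6->17, 5->20, 4->13, 3->2, 2->11, 1->13, 0->8), giving [20, 17, 20, 13, 2, 11, 13, 8].

[20, 17, 20, 13, 2, 11, 13, 8]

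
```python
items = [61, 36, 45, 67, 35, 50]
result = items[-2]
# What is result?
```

items has length 6. Negative index -2 maps to positive index 6 + (-2) = 4. items[4] = 35.

35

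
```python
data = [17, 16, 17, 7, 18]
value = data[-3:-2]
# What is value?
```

data has length 5. The slice data[-3:-2] selects indices [2] (2->17), giving [17].

[17]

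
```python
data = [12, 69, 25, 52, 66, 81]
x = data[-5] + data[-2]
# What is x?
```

data has length 6. Negative index -5 maps to positive index 6 + (-5) = 1. data[1] = 69.
data has length 6. Negative index -2 maps to positive index 6 + (-2) = 4. data[4] = 66.
Sum: 69 + 66 = 135.

135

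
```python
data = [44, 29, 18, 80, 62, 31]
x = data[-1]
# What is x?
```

data has length 6. Negative index -1 maps to positive index 6 + (-1) = 5. data[5] = 31.

31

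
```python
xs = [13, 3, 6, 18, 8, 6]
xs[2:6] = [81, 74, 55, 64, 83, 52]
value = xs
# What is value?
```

xs starts as [13, 3, 6, 18, 8, 6] (length 6). The slice xs[2:6] covers indices [2, 3, 4, 5] with values [6, 18, 8, 6]. Replacing that slice with [81, 74, 55, 64, 83, 52] (different length) produces [13, 3, 81, 74, 55, 64, 83, 52].

[13, 3, 81, 74, 55, 64, 83, 52]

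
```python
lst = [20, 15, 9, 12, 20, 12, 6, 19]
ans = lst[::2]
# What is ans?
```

lst has length 8. The slice lst[::2] selects indices [0, 2, 4, 6] (0->20, 2->9, 4->20, 6->6), giving [20, 9, 20, 6].

[20, 9, 20, 6]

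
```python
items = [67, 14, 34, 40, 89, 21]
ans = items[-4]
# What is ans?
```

items has length 6. Negative index -4 maps to positive index 6 + (-4) = 2. items[2] = 34.

34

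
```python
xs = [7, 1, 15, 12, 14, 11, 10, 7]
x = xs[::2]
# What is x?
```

xs has length 8. The slice xs[::2] selects indices [0, 2, 4, 6] (0->7, 2->15, 4->14, 6->10), giving [7, 15, 14, 10].

[7, 15, 14, 10]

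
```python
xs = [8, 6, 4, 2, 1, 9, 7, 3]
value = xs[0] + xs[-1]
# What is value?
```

xs has length 8. xs[0] = 8.
xs has length 8. Negative index -1 maps to positive index 8 + (-1) = 7. xs[7] = 3.
Sum: 8 + 3 = 11.

11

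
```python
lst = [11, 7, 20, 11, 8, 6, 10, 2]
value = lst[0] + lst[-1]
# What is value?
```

lst has length 8. lst[0] = 11.
lst has length 8. Negative index -1 maps to positive index 8 + (-1) = 7. lst[7] = 2.
Sum: 11 + 2 = 13.

13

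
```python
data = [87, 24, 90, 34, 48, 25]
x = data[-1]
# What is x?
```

data has length 6. Negative index -1 maps to positive index 6 + (-1) = 5. data[5] = 25.

25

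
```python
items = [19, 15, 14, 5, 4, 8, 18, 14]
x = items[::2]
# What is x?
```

items has length 8. The slice items[::2] selects indices [0, 2, 4, 6] (0->19, 2->14, 4->4, 6->18), giving [19, 14, 4, 18].

[19, 14, 4, 18]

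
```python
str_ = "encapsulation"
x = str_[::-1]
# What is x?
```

str_ has length 13. The slice str_[::-1] selects indices [12, 11, 10, 9, 8, 7, 6, 5, 4, 3, 2, 1, 0] (12->'n', 11->'o', 10->'i', 9->'t', 8->'a', 7->'l', 6->'u', 5->'s', 4->'p', 3->'a', 2->'c', 1->'n', 0->'e'), giving 'noitaluspacne'.

'noitaluspacne'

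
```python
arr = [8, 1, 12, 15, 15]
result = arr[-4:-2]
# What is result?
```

arr has length 5. The slice arr[-4:-2] selects indices [1, 2] (1->1, 2->12), giving [1, 12].

[1, 12]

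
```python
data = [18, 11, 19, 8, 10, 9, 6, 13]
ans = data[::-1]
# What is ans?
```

data has length 8. The slice data[::-1] selects indices [7, 6, 5, 4, 3, 2, 1, 0] (7->13, 6->6, 5->9, 4->10, 3->8, 2->19, 1->11, 0->18), giving [13, 6, 9, 10, 8, 19, 11, 18].

[13, 6, 9, 10, 8, 19, 11, 18]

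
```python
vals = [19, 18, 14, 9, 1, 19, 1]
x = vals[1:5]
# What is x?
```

vals has length 7. The slice vals[1:5] selects indices [1, 2, 3, 4] (1->18, 2->14, 3->9, 4->1), giving [18, 14, 9, 1].

[18, 14, 9, 1]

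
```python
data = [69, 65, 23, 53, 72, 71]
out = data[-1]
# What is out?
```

data has length 6. Negative index -1 maps to positive index 6 + (-1) = 5. data[5] = 71.

71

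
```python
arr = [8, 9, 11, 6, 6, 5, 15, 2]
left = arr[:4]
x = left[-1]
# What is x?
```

arr has length 8. The slice arr[:4] selects indices [0, 1, 2, 3] (0->8, 1->9, 2->11, 3->6), giving [8, 9, 11, 6]. So left = [8, 9, 11, 6]. Then left[-1] = 6.

6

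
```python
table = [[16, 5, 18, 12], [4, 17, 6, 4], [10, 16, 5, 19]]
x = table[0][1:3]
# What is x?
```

table[0] = [16, 5, 18, 12]. table[0] has length 4. The slice table[0][1:3] selects indices [1, 2] (1->5, 2->18), giving [5, 18].

[5, 18]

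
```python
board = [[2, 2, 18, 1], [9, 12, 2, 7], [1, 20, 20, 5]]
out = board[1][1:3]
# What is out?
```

board[1] = [9, 12, 2, 7]. board[1] has length 4. The slice board[1][1:3] selects indices [1, 2] (1->12, 2->2), giving [12, 2].

[12, 2]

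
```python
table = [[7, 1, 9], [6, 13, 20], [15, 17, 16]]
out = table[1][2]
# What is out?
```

table[1] = [6, 13, 20]. Taking column 2 of that row yields 20.

20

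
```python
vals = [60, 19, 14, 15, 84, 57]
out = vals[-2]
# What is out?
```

vals has length 6. Negative index -2 maps to positive index 6 + (-2) = 4. vals[4] = 84.

84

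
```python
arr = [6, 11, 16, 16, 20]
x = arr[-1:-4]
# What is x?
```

arr has length 5. The slice arr[-1:-4] resolves to an empty index range, so the result is [].

[]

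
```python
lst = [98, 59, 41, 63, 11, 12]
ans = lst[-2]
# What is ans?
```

lst has length 6. Negative index -2 maps to positive index 6 + (-2) = 4. lst[4] = 11.

11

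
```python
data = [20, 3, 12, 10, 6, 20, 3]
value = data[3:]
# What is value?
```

data has length 7. The slice data[3:] selects indices [3, 4, 5, 6] (3->10, 4->6, 5->20, 6->3), giving [10, 6, 20, 3].

[10, 6, 20, 3]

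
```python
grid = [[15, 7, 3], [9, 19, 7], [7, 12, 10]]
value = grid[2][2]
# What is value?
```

grid[2] = [7, 12, 10]. Taking column 2 of that row yields 10.

10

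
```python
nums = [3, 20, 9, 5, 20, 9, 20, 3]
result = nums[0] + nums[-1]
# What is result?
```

nums has length 8. nums[0] = 3.
nums has length 8. Negative index -1 maps to positive index 8 + (-1) = 7. nums[7] = 3.
Sum: 3 + 3 = 6.

6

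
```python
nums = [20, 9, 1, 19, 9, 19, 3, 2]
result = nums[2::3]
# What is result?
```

nums has length 8. The slice nums[2::3] selects indices [2, 5] (2->1, 5->19), giving [1, 19].

[1, 19]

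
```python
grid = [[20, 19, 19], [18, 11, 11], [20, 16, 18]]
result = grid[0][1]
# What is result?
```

grid[0] = [20, 19, 19]. Taking column 1 of that row yields 19.

19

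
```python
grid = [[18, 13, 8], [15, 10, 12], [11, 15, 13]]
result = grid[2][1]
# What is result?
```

grid[2] = [11, 15, 13]. Taking column 1 of that row yields 15.

15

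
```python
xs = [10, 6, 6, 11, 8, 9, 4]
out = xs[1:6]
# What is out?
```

xs has length 7. The slice xs[1:6] selects indices [1, 2, 3, 4, 5] (1->6, 2->6, 3->11, 4->8, 5->9), giving [6, 6, 11, 8, 9].

[6, 6, 11, 8, 9]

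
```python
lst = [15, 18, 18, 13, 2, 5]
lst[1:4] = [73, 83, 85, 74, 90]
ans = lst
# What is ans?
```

lst starts as [15, 18, 18, 13, 2, 5] (length 6). The slice lst[1:4] covers indices [1, 2, 3] with values [18, 18, 13]. Replacing that slice with [73, 83, 85, 74, 90] (different length) produces [15, 73, 83, 85, 74, 90, 2, 5].

[15, 73, 83, 85, 74, 90, 2, 5]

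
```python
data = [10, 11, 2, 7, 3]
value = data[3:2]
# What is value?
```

data has length 5. The slice data[3:2] resolves to an empty index range, so the result is [].

[]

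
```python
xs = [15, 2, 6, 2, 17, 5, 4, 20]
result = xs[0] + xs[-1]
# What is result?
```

xs has length 8. xs[0] = 15.
xs has length 8. Negative index -1 maps to positive index 8 + (-1) = 7. xs[7] = 20.
Sum: 15 + 20 = 35.

35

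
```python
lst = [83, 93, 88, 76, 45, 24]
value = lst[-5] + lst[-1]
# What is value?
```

lst has length 6. Negative index -5 maps to positive index 6 + (-5) = 1. lst[1] = 93.
lst has length 6. Negative index -1 maps to positive index 6 + (-1) = 5. lst[5] = 24.
Sum: 93 + 24 = 117.

117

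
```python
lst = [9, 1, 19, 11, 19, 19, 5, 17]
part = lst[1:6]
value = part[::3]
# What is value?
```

lst has length 8. The slice lst[1:6] selects indices [1, 2, 3, 4, 5] (1->1, 2->19, 3->11, 4->19, 5->19), giving [1, 19, 11, 19, 19]. So part = [1, 19, 11, 19, 19]. part has length 5. The slice part[::3] selects indices [0, 3] (0->1, 3->19), giving [1, 19].

[1, 19]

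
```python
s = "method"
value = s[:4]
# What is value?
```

s has length 6. The slice s[:4] selects indices [0, 1, 2, 3] (0->'m', 1->'e', 2->'t', 3->'h'), giving 'meth'.

'meth'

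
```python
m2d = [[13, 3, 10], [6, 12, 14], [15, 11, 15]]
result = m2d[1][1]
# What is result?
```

m2d[1] = [6, 12, 14]. Taking column 1 of that row yields 12.

12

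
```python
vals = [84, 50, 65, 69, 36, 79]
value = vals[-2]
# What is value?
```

vals has length 6. Negative index -2 maps to positive index 6 + (-2) = 4. vals[4] = 36.

36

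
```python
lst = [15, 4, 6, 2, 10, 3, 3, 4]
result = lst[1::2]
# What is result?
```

lst has length 8. The slice lst[1::2] selects indices [1, 3, 5, 7] (1->4, 3->2, 5->3, 7->4), giving [4, 2, 3, 4].

[4, 2, 3, 4]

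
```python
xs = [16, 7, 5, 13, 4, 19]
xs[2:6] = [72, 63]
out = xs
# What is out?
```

xs starts as [16, 7, 5, 13, 4, 19] (length 6). The slice xs[2:6] covers indices [2, 3, 4, 5] with values [5, 13, 4, 19]. Replacing that slice with [72, 63] (different length) produces [16, 7, 72, 63].

[16, 7, 72, 63]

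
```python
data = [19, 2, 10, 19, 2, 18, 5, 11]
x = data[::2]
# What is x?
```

data has length 8. The slice data[::2] selects indices [0, 2, 4, 6] (0->19, 2->10, 4->2, 6->5), giving [19, 10, 2, 5].

[19, 10, 2, 5]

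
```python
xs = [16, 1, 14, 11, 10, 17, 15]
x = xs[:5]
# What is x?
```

xs has length 7. The slice xs[:5] selects indices [0, 1, 2, 3, 4] (0->16, 1->1, 2->14, 3->11, 4->10), giving [16, 1, 14, 11, 10].

[16, 1, 14, 11, 10]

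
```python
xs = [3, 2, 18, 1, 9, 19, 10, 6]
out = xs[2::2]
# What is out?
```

xs has length 8. The slice xs[2::2] selects indices [2, 4, 6] (2->18, 4->9, 6->10), giving [18, 9, 10].

[18, 9, 10]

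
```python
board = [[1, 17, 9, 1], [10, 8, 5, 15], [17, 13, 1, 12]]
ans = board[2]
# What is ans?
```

board has 3 rows. Row 2 is [17, 13, 1, 12].

[17, 13, 1, 12]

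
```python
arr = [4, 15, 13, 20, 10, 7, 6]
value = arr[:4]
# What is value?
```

arr has length 7. The slice arr[:4] selects indices [0, 1, 2, 3] (0->4, 1->15, 2->13, 3->20), giving [4, 15, 13, 20].

[4, 15, 13, 20]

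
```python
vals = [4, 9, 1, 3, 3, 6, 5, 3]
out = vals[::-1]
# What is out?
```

vals has length 8. The slice vals[::-1] selects indices [7, 6, 5, 4, 3, 2, 1, 0] (7->3, 6->5, 5->6, 4->3, 3->3, 2->1, 1->9, 0->4), giving [3, 5, 6, 3, 3, 1, 9, 4].

[3, 5, 6, 3, 3, 1, 9, 4]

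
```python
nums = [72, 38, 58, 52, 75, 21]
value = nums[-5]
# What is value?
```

nums has length 6. Negative index -5 maps to positive index 6 + (-5) = 1. nums[1] = 38.

38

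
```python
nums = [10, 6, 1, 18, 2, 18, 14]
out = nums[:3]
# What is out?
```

nums has length 7. The slice nums[:3] selects indices [0, 1, 2] (0->10, 1->6, 2->1), giving [10, 6, 1].

[10, 6, 1]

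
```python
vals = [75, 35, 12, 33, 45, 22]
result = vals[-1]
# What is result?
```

vals has length 6. Negative index -1 maps to positive index 6 + (-1) = 5. vals[5] = 22.

22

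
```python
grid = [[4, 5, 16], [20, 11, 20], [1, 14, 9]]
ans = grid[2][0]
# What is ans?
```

grid[2] = [1, 14, 9]. Taking column 0 of that row yields 1.

1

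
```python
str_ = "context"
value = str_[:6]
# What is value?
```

str_ has length 7. The slice str_[:6] selects indices [0, 1, 2, 3, 4, 5] (0->'c', 1->'o', 2->'n', 3->'t', 4->'e', 5->'x'), giving 'contex'.

'contex'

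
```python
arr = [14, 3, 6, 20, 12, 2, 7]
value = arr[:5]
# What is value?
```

arr has length 7. The slice arr[:5] selects indices [0, 1, 2, 3, 4] (0->14, 1->3, 2->6, 3->20, 4->12), giving [14, 3, 6, 20, 12].

[14, 3, 6, 20, 12]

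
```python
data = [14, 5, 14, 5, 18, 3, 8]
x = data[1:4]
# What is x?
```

data has length 7. The slice data[1:4] selects indices [1, 2, 3] (1->5, 2->14, 3->5), giving [5, 14, 5].

[5, 14, 5]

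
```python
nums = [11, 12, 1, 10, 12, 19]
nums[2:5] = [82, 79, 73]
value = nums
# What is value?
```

nums starts as [11, 12, 1, 10, 12, 19] (length 6). The slice nums[2:5] covers indices [2, 3, 4] with values [1, 10, 12]. Replacing that slice with [82, 79, 73] (same length) produces [11, 12, 82, 79, 73, 19].

[11, 12, 82, 79, 73, 19]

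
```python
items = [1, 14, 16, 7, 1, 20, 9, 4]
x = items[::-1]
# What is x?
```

items has length 8. The slice items[::-1] selects indices [7, 6, 5, 4, 3, 2, 1, 0] (7->4, 6->9, 5->20, 4->1, 3->7, 2->16, 1->14, 0->1), giving [4, 9, 20, 1, 7, 16, 14, 1].

[4, 9, 20, 1, 7, 16, 14, 1]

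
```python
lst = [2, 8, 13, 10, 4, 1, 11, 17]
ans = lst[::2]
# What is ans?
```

lst has length 8. The slice lst[::2] selects indices [0, 2, 4, 6] (0->2, 2->13, 4->4, 6->11), giving [2, 13, 4, 11].

[2, 13, 4, 11]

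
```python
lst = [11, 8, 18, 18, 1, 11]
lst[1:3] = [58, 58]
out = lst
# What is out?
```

lst starts as [11, 8, 18, 18, 1, 11] (length 6). The slice lst[1:3] covers indices [1, 2] with values [8, 18]. Replacing that slice with [58, 58] (same length) produces [11, 58, 58, 18, 1, 11].

[11, 58, 58, 18, 1, 11]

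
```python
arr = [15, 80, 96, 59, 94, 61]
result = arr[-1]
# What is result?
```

arr has length 6. Negative index -1 maps to positive index 6 + (-1) = 5. arr[5] = 61.

61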